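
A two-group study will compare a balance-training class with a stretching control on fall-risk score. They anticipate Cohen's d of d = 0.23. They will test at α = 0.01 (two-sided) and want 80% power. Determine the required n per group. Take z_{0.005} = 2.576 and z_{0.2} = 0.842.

n = 442 per group

For two independent groups with equal n: n = 2·((z_{α/2} + z_β) / d)².
z_{α/2} + z_β = 2.576 + 0.842 = 3.418.
n = 2 × (3.418 / 0.23)² = 2 × 14.861² = 2 × 220.85 = 441.7.
Round up to the next whole participant.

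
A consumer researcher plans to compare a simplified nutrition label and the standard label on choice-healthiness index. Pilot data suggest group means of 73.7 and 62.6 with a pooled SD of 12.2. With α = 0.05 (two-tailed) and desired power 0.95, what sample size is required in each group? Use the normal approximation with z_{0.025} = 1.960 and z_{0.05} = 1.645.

n = 32 per group

Cohen's d = |M₁ − M₂| / SD_pooled = |73.7 − 62.6| / 12.2 = 11.1 / 12.2 = 0.910.
For two independent groups with equal n: n = 2·((z_{α/2} + z_β) / d)².
z_{α/2} + z_β = 1.960 + 1.645 = 3.605.
n = 2 × (3.605 / 0.910)² = 2 × 3.962² = 2 × 15.69 = 31.4.
Round up to the next whole participant.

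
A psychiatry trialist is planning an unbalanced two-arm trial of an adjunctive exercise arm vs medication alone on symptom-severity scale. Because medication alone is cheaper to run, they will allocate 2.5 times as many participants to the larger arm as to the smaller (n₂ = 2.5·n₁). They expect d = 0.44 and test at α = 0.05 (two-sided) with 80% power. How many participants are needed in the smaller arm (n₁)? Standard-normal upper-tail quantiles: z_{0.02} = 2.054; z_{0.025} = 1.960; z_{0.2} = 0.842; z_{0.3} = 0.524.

n₁ = 57

With allocation ratio k = n₂/n₁ = 2.5, Var(x̄₁−x̄₂) = σ²(1/n₁ + 1/(k·n₁)) = σ²·(k+1)/(k·n₁).
So n₁ = (1 + 1/k)·((z_{α/2} + z_β)/d)² = 1.400 × (2.802/0.44)².
n₁ = 1.400 × 40.55 = 56.8.
Round up: n₁ = 57, giving n₂ = ⌈2.5 × 57⌉ = ⌈142.5⌉ = 143.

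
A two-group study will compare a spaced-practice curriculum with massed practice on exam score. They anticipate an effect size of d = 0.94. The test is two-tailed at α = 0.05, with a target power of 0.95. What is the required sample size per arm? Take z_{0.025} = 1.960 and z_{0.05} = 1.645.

For two independent groups with equal n: n = 2·((z_{α/2} + z_β) / d)².
z_{α/2} + z_β = 1.960 + 1.645 = 3.605.
n = 2 × (3.605 / 0.94)² = 2 × 3.835² = 2 × 14.71 = 29.4.
Round up to the next whole participant.

n = 30 per group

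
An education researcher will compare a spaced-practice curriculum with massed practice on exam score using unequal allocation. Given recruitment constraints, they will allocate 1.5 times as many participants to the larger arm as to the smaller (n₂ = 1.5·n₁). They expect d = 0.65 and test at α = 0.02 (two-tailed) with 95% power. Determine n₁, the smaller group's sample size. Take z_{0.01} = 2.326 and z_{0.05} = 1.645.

With allocation ratio k = n₂/n₁ = 1.5, Var(x̄₁−x̄₂) = σ²(1/n₁ + 1/(k·n₁)) = σ²·(k+1)/(k·n₁).
So n₁ = (1 + 1/k)·((z_{α/2} + z_β)/d)² = 1.667 × (3.971/0.65)².
n₁ = 1.667 × 37.32 = 62.2.
Round up: n₁ = 63, giving n₂ = ⌈1.5 × 63⌉ = ⌈94.5⌉ = 95.

n₁ = 63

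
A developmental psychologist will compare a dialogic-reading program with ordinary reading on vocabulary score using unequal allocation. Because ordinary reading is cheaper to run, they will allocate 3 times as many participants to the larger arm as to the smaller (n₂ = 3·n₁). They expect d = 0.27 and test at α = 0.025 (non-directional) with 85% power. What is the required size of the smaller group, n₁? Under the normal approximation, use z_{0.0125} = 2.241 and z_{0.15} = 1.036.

n₁ = 197

With allocation ratio k = n₂/n₁ = 3, Var(x̄₁−x̄₂) = σ²(1/n₁ + 1/(k·n₁)) = σ²·(k+1)/(k·n₁).
So n₁ = (1 + 1/k)·((z_{α/2} + z_β)/d)² = 1.333 × (3.277/0.27)².
n₁ = 1.333 × 147.31 = 196.4.
Round up: n₁ = 197, giving n₂ = 3 × 197 = 591.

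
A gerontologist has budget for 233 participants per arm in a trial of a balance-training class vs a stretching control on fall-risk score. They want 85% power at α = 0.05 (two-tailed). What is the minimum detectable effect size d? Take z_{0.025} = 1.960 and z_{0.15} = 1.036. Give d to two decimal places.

For two independent groups of n = 233 each: d_min = (z_{α/2} + z_β)·√(2/n).
z-sum = 1.960 + 1.036 = 2.996.
d_min = 2.996 × √(2/233) = 2.996 × 0.0926 = 0.278.

d_min ≈ 0.28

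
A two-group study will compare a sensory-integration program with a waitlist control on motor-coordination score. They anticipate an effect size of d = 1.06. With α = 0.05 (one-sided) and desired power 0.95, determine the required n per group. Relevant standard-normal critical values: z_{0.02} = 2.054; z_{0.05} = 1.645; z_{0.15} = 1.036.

n = 20 per group

For two independent groups with equal n: n = 2·((z_{α} + z_β) / d)².
z_{α} + z_β = 1.645 + 1.645 = 3.290.
n = 2 × (3.290 / 1.06)² = 2 × 3.104² = 2 × 9.63 = 19.3.
Round up to the next whole participant.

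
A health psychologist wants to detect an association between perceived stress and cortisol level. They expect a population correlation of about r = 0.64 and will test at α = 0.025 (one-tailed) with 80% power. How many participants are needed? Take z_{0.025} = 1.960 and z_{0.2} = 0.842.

Fisher's z: C = ½·ln((1+r)/(1−r)) = ½·ln(4.5556) = 0.7582.
n = ((z_{α} + z_β)/C)² + 3.
(1.960 + 0.842) / 0.7582 = 2.802 / 0.7582 = 3.696.
n = 3.696² + 3 = 13.66 + 3 = 16.7.
Round up.

n = 17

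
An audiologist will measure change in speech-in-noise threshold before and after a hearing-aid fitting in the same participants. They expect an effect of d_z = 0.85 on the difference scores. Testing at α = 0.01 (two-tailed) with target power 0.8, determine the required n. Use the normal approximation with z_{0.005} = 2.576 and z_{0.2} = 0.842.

For a paired (one-sample on differences) test: n = ((z_{α/2} + z_β) / d)².
z_{α/2} + z_β = 2.576 + 0.842 = 3.418.
n = (3.418 / 0.85)² = 4.021² = 16.17.
Round up.

n = 17 pairs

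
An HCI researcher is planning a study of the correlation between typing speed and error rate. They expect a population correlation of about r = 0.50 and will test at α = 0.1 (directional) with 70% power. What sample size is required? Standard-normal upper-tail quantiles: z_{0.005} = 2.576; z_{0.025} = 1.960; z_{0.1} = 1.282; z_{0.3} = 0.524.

n = 14

Fisher's z: C = ½·ln((1+r)/(1−r)) = ½·ln(3.0000) = 0.5493.
n = ((z_{α} + z_β)/C)² + 3.
(1.282 + 0.524) / 0.5493 = 1.806 / 0.5493 = 3.288.
n = 3.288² + 3 = 10.81 + 3 = 13.8.
Round up.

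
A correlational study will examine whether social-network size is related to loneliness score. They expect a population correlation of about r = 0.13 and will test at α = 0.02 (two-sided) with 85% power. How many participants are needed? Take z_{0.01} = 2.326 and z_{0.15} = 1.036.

n = 665

Fisher's z: C = ½·ln((1+r)/(1−r)) = ½·ln(1.2989) = 0.1307.
n = ((z_{α/2} + z_β)/C)² + 3.
(2.326 + 1.036) / 0.1307 = 3.362 / 0.1307 = 25.723.
n = 25.723² + 3 = 661.67 + 3 = 664.7.
Round up.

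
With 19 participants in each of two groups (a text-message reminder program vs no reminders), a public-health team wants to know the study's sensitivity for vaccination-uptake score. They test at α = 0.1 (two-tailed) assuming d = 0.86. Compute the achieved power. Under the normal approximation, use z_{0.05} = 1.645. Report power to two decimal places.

power ≈ 0.84

For two equal groups, power = Φ(d·√(n/2) − z_{α/2}).
d·√(n/2) = 0.86 × √(19/2) = 0.86 × 3.082 = 2.651.
z_β = 2.651 − 1.645 = 1.006.
Power = Φ(1.006) = 0.843.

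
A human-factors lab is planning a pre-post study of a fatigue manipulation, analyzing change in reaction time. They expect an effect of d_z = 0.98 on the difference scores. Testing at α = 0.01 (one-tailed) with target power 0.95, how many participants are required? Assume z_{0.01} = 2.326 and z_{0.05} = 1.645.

n = 17 pairs

For a paired (one-sample on differences) test: n = ((z_{α} + z_β) / d)².
z_{α} + z_β = 2.326 + 1.645 = 3.971.
n = (3.971 / 0.98)² = 4.052² = 16.42.
Round up.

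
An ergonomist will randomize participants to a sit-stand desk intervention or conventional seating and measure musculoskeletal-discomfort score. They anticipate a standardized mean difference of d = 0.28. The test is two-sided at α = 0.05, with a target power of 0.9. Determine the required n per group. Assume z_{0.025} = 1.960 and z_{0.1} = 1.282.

n = 269 per group

For two independent groups with equal n: n = 2·((z_{α/2} + z_β) / d)².
z_{α/2} + z_β = 1.960 + 1.282 = 3.242.
n = 2 × (3.242 / 0.28)² = 2 × 11.579² = 2 × 134.06 = 268.1.
Round up to the next whole participant.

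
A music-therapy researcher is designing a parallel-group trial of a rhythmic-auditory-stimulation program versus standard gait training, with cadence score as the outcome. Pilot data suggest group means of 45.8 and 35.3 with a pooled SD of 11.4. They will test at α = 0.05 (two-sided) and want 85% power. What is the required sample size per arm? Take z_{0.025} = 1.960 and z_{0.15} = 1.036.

Cohen's d = |M₁ − M₂| / SD_pooled = |45.8 − 35.3| / 11.4 = 10.5 / 11.4 = 0.921.
For two independent groups with equal n: n = 2·((z_{α/2} + z_β) / d)².
z_{α/2} + z_β = 1.960 + 1.036 = 2.996.
n = 2 × (2.996 / 0.921)² = 2 × 3.253² = 2 × 10.58 = 21.2.
Round up to the next whole participant.

n = 22 per group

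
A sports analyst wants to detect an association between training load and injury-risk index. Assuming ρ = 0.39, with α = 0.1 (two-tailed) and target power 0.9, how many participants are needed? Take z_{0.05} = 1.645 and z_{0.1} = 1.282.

n = 54

Fisher's z: C = ½·ln((1+r)/(1−r)) = ½·ln(2.2787) = 0.4118.
n = ((z_{α/2} + z_β)/C)² + 3.
(1.645 + 1.282) / 0.4118 = 2.927 / 0.4118 = 7.108.
n = 7.108² + 3 = 50.52 + 3 = 53.5.
Round up.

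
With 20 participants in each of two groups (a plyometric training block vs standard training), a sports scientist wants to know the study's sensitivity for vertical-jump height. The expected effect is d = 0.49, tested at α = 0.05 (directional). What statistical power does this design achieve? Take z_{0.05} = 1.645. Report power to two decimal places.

power ≈ 0.46

For two equal groups, power = Φ(d·√(n/2) − z_{α}).
d·√(n/2) = 0.49 × √(20/2) = 0.49 × 3.162 = 1.550.
z_β = 1.550 − 1.645 = -0.095.
Power = Φ(-0.095) = 0.462.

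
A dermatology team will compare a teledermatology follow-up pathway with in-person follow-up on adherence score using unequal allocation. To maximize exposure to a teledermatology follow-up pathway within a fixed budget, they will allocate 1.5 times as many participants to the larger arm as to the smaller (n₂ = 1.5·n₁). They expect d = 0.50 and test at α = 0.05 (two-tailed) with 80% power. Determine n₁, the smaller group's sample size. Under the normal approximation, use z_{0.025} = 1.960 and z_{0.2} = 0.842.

n₁ = 53

With allocation ratio k = n₂/n₁ = 1.5, Var(x̄₁−x̄₂) = σ²(1/n₁ + 1/(k·n₁)) = σ²·(k+1)/(k·n₁).
So n₁ = (1 + 1/k)·((z_{α/2} + z_β)/d)² = 1.667 × (2.802/0.50)².
n₁ = 1.667 × 31.40 = 52.3.
Round up: n₁ = 53, giving n₂ = ⌈1.5 × 53⌉ = ⌈79.5⌉ = 80.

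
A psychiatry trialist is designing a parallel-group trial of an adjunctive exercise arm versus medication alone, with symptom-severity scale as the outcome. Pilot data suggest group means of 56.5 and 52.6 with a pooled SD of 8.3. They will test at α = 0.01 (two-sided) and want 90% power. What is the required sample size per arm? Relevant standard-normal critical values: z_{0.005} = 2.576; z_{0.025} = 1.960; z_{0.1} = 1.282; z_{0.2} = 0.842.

Cohen's d = |M₁ − M₂| / SD_pooled = |56.5 − 52.6| / 8.3 = 3.9 / 8.3 = 0.470.
For two independent groups with equal n: n = 2·((z_{α/2} + z_β) / d)².
z_{α/2} + z_β = 2.576 + 1.282 = 3.858.
n = 2 × (3.858 / 0.470)² = 2 × 8.209² = 2 × 67.38 = 134.8.
Round up to the next whole participant.

n = 135 per group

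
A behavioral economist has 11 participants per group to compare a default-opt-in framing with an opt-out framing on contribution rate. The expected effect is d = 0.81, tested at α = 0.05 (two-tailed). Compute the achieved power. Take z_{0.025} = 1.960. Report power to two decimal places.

power ≈ 0.48

For two equal groups, power = Φ(d·√(n/2) − z_{α/2}).
d·√(n/2) = 0.81 × √(11/2) = 0.81 × 2.345 = 1.900.
z_β = 1.900 − 1.960 = -0.060.
Power = Φ(-0.060) = 0.476.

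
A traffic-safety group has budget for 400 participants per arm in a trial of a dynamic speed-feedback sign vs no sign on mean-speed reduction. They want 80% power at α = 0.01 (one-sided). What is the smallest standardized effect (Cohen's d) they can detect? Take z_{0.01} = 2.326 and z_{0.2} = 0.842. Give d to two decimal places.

For two independent groups of n = 400 each: d_min = (z_{α} + z_β)·√(2/n).
z-sum = 2.326 + 0.842 = 3.168.
d_min = 3.168 × √(2/400) = 3.168 × 0.0707 = 0.224.

d_min ≈ 0.22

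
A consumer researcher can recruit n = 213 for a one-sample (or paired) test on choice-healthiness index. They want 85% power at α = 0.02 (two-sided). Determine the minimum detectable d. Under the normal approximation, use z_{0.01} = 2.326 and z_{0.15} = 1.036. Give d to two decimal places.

d_min ≈ 0.23

For a single sample (or paired design) of n = 213: d_min = (z_{α/2} + z_β)/√n.
z-sum = 2.326 + 1.036 = 3.362.
d_min = 3.362 / √213 = 3.362 / 14.595 = 0.230.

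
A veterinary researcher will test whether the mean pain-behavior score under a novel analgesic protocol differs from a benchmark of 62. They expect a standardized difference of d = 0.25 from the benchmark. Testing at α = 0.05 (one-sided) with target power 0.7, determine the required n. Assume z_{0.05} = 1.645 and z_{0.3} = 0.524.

For a one-sample test: n = ((z_{α} + z_β) / d)².
z_{α} + z_β = 1.645 + 0.524 = 2.169.
n = (2.169 / 0.25)² = 8.676² = 75.27.
Round up.

n = 76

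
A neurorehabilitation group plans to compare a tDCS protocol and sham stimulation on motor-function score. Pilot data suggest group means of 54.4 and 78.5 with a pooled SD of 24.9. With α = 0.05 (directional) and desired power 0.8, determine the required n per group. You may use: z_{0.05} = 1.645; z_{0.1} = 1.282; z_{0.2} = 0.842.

n = 14 per group

Cohen's d = |M₁ − M₂| / SD_pooled = |54.4 − 78.5| / 24.9 = 24.1 / 24.9 = 0.968.
For two independent groups with equal n: n = 2·((z_{α} + z_β) / d)².
z_{α} + z_β = 1.645 + 0.842 = 2.487.
n = 2 × (2.487 / 0.968)² = 2 × 2.569² = 2 × 6.60 = 13.2.
Round up to the next whole participant.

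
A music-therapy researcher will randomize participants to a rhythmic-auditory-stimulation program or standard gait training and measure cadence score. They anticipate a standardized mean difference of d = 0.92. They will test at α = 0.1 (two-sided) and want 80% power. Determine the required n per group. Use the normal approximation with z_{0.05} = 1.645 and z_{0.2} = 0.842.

For two independent groups with equal n: n = 2·((z_{α/2} + z_β) / d)².
z_{α/2} + z_β = 1.645 + 0.842 = 2.487.
n = 2 × (2.487 / 0.92)² = 2 × 2.703² = 2 × 7.31 = 14.6.
Round up to the next whole participant.

n = 15 per group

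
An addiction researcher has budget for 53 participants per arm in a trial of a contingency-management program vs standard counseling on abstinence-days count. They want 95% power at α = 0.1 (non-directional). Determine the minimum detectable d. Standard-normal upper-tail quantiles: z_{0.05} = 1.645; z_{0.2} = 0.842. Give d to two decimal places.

d_min ≈ 0.64

For two independent groups of n = 53 each: d_min = (z_{α/2} + z_β)·√(2/n).
z-sum = 1.645 + 1.645 = 3.290.
d_min = 3.290 × √(2/53) = 3.290 × 0.1943 = 0.639.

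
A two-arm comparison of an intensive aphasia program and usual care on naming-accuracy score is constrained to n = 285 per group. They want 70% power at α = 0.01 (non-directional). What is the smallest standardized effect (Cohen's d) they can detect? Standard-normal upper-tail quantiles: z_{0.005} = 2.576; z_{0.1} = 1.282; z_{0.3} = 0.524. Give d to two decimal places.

For two independent groups of n = 285 each: d_min = (z_{α/2} + z_β)·√(2/n).
z-sum = 2.576 + 0.524 = 3.100.
d_min = 3.100 × √(2/285) = 3.100 × 0.0838 = 0.260.

d_min ≈ 0.26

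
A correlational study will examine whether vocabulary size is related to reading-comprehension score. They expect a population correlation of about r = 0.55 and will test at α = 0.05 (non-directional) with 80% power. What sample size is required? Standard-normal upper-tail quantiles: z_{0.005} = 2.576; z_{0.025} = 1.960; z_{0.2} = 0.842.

n = 24

Fisher's z: C = ½·ln((1+r)/(1−r)) = ½·ln(3.4444) = 0.6184.
n = ((z_{α/2} + z_β)/C)² + 3.
(1.960 + 0.842) / 0.6184 = 2.802 / 0.6184 = 4.531.
n = 4.531² + 3 = 20.53 + 3 = 23.5.
Round up.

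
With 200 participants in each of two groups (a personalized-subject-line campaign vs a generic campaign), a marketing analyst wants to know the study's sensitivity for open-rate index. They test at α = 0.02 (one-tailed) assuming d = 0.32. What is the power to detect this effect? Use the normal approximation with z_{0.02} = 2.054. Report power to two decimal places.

For two equal groups, power = Φ(d·√(n/2) − z_{α}).
d·√(n/2) = 0.32 × √(200/2) = 0.32 × 10.000 = 3.200.
z_β = 3.200 − 2.054 = 1.146.
Power = Φ(1.146) = 0.874.

power ≈ 0.87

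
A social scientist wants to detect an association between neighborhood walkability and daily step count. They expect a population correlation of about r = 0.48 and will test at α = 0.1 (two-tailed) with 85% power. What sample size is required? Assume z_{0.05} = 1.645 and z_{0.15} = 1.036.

n = 30

Fisher's z: C = ½·ln((1+r)/(1−r)) = ½·ln(2.8462) = 0.5230.
n = ((z_{α/2} + z_β)/C)² + 3.
(1.645 + 1.036) / 0.5230 = 2.681 / 0.5230 = 5.126.
n = 5.126² + 3 = 26.28 + 3 = 29.3.
Round up.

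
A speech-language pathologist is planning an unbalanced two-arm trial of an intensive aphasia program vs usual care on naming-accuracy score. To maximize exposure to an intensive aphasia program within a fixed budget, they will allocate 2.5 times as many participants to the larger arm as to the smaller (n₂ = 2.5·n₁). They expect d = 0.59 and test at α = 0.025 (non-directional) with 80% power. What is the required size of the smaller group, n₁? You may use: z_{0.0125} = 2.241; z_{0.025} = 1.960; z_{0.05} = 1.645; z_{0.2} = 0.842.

With allocation ratio k = n₂/n₁ = 2.5, Var(x̄₁−x̄₂) = σ²(1/n₁ + 1/(k·n₁)) = σ²·(k+1)/(k·n₁).
So n₁ = (1 + 1/k)·((z_{α/2} + z_β)/d)² = 1.400 × (3.083/0.59)².
n₁ = 1.400 × 27.31 = 38.2.
Round up: n₁ = 39, giving n₂ = ⌈2.5 × 39⌉ = ⌈97.5⌉ = 98.

n₁ = 39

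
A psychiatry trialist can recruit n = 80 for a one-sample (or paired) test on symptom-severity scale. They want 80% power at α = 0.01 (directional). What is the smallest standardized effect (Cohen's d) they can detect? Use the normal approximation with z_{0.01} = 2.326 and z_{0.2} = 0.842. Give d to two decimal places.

For a single sample (or paired design) of n = 80: d_min = (z_{α} + z_β)/√n.
z-sum = 2.326 + 0.842 = 3.168.
d_min = 3.168 / √80 = 3.168 / 8.944 = 0.354.

d_min ≈ 0.35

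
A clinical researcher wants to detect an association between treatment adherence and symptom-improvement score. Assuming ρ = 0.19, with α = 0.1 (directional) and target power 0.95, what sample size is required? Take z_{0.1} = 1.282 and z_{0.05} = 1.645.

Fisher's z: C = ½·ln((1+r)/(1−r)) = ½·ln(1.4691) = 0.1923.
n = ((z_{α} + z_β)/C)² + 3.
(1.282 + 1.645) / 0.1923 = 2.927 / 0.1923 = 15.221.
n = 15.221² + 3 = 231.68 + 3 = 234.7.
Round up.

n = 235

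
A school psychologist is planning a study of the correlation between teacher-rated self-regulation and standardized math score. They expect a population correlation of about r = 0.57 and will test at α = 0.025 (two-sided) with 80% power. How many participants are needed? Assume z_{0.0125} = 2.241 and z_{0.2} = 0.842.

Fisher's z: C = ½·ln((1+r)/(1−r)) = ½·ln(3.6512) = 0.6475.
n = ((z_{α/2} + z_β)/C)² + 3.
(2.241 + 0.842) / 0.6475 = 3.083 / 0.6475 = 4.761.
n = 4.761² + 3 = 22.67 + 3 = 25.7.
Round up.

n = 26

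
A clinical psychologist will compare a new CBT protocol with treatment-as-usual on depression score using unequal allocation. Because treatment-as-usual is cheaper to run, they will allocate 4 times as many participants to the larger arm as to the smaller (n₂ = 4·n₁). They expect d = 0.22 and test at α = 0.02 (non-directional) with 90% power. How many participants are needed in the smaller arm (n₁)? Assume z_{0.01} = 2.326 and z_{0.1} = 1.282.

With allocation ratio k = n₂/n₁ = 4, Var(x̄₁−x̄₂) = σ²(1/n₁ + 1/(k·n₁)) = σ²·(k+1)/(k·n₁).
So n₁ = (1 + 1/k)·((z_{α/2} + z_β)/d)² = 1.250 × (3.608/0.22)².
n₁ = 1.250 × 268.96 = 336.2.
Round up: n₁ = 337, giving n₂ = 4 × 337 = 1348.

n₁ = 337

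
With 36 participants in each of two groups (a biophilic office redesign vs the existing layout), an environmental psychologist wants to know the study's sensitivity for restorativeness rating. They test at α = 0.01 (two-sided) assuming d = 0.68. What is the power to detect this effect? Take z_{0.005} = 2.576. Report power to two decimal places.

For two equal groups, power = Φ(d·√(n/2) − z_{α/2}).
d·√(n/2) = 0.68 × √(36/2) = 0.68 × 4.243 = 2.885.
z_β = 2.885 − 2.576 = 0.309.
Power = Φ(0.309) = 0.621.

power ≈ 0.62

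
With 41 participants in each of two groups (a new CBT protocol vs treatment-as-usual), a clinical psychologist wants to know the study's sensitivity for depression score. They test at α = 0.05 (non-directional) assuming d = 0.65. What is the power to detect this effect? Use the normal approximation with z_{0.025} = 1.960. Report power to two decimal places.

For two equal groups, power = Φ(d·√(n/2) − z_{α/2}).
d·√(n/2) = 0.65 × √(41/2) = 0.65 × 4.528 = 2.943.
z_β = 2.943 − 1.960 = 0.983.
Power = Φ(0.983) = 0.837.

power ≈ 0.84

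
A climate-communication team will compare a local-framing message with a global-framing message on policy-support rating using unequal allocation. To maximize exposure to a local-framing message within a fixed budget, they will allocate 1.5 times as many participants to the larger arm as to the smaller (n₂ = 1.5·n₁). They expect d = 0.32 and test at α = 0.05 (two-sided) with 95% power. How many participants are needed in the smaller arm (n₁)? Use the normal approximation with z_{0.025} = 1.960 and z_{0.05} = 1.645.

With allocation ratio k = n₂/n₁ = 1.5, Var(x̄₁−x̄₂) = σ²(1/n₁ + 1/(k·n₁)) = σ²·(k+1)/(k·n₁).
So n₁ = (1 + 1/k)·((z_{α/2} + z_β)/d)² = 1.667 × (3.605/0.32)².
n₁ = 1.667 × 126.91 = 211.5.
Round up: n₁ = 212, giving n₂ = 1.5 × 212 = 318.

n₁ = 212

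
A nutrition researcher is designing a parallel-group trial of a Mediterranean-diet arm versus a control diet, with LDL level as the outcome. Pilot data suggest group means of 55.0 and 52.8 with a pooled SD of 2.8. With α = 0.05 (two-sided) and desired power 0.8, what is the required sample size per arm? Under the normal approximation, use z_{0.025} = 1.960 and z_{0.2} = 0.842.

Cohen's d = |M₁ − M₂| / SD_pooled = |55.0 − 52.8| / 2.8 = 2.2 / 2.8 = 0.786.
For two independent groups with equal n: n = 2·((z_{α/2} + z_β) / d)².
z_{α/2} + z_β = 1.960 + 0.842 = 2.802.
n = 2 × (2.802 / 0.786)² = 2 × 3.565² = 2 × 12.71 = 25.4.
Round up to the next whole participant.

n = 26 per group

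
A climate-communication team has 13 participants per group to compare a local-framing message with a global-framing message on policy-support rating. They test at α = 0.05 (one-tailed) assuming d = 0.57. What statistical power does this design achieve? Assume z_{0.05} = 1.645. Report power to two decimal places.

For two equal groups, power = Φ(d·√(n/2) − z_{α}).
d·√(n/2) = 0.57 × √(13/2) = 0.57 × 2.550 = 1.453.
z_β = 1.453 − 1.645 = -0.192.
Power = Φ(-0.192) = 0.424.

power ≈ 0.42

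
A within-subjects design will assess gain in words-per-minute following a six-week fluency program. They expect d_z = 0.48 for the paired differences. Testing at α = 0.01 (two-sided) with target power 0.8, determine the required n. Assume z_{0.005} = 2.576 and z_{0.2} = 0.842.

n = 51 pairs

For a paired (one-sample on differences) test: n = ((z_{α/2} + z_β) / d)².
z_{α/2} + z_β = 2.576 + 0.842 = 3.418.
n = (3.418 / 0.48)² = 7.121² = 50.71.
Round up.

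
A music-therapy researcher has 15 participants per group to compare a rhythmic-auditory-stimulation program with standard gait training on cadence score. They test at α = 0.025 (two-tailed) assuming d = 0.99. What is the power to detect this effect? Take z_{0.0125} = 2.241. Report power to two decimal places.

For two equal groups, power = Φ(d·√(n/2) − z_{α/2}).
d·√(n/2) = 0.99 × √(15/2) = 0.99 × 2.739 = 2.711.
z_β = 2.711 − 2.241 = 0.470.
Power = Φ(0.470) = 0.681.

power ≈ 0.68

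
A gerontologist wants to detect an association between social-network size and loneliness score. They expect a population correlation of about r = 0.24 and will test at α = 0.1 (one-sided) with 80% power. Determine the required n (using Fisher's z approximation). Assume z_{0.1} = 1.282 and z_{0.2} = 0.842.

n = 79

Fisher's z: C = ½·ln((1+r)/(1−r)) = ½·ln(1.6316) = 0.2448.
n = ((z_{α} + z_β)/C)² + 3.
(1.282 + 0.842) / 0.2448 = 2.124 / 0.2448 = 8.676.
n = 8.676² + 3 = 75.28 + 3 = 78.3.
Round up.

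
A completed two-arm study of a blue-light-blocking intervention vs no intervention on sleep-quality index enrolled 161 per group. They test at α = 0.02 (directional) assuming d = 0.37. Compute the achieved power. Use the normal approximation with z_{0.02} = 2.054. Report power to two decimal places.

For two equal groups, power = Φ(d·√(n/2) − z_{α}).
d·√(n/2) = 0.37 × √(161/2) = 0.37 × 8.972 = 3.320.
z_β = 3.320 − 2.054 = 1.266.
Power = Φ(1.266) = 0.897.

power ≈ 0.90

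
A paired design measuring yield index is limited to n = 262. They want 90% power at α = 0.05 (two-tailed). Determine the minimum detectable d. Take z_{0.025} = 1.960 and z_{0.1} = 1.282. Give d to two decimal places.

For a single sample (or paired design) of n = 262: d_min = (z_{α/2} + z_β)/√n.
z-sum = 1.960 + 1.282 = 3.242.
d_min = 3.242 / √262 = 3.242 / 16.186 = 0.200.

d_min ≈ 0.20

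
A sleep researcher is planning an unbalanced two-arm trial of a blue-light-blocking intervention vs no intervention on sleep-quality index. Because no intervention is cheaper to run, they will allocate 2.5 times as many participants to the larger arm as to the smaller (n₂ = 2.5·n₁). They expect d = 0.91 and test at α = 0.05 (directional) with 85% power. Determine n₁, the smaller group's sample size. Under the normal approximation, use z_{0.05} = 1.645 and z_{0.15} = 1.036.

n₁ = 13

With allocation ratio k = n₂/n₁ = 2.5, Var(x̄₁−x̄₂) = σ²(1/n₁ + 1/(k·n₁)) = σ²·(k+1)/(k·n₁).
So n₁ = (1 + 1/k)·((z_{α} + z_β)/d)² = 1.400 × (2.681/0.91)².
n₁ = 1.400 × 8.68 = 12.2.
Round up: n₁ = 13, giving n₂ = ⌈2.5 × 13⌉ = ⌈32.5⌉ = 33.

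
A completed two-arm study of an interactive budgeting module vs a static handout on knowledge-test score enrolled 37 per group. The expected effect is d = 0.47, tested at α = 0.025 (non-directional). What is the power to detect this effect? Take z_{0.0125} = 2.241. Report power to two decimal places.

For two equal groups, power = Φ(d·√(n/2) − z_{α/2}).
d·√(n/2) = 0.47 × √(37/2) = 0.47 × 4.301 = 2.022.
z_β = 2.022 − 2.241 = -0.219.
Power = Φ(-0.219) = 0.413.

power ≈ 0.41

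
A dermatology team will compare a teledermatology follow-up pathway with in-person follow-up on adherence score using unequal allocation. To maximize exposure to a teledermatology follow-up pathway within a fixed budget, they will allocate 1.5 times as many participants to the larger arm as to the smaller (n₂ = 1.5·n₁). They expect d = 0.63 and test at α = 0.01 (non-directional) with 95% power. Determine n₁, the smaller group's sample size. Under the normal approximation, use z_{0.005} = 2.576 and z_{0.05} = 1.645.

n₁ = 75

With allocation ratio k = n₂/n₁ = 1.5, Var(x̄₁−x̄₂) = σ²(1/n₁ + 1/(k·n₁)) = σ²·(k+1)/(k·n₁).
So n₁ = (1 + 1/k)·((z_{α/2} + z_β)/d)² = 1.667 × (4.221/0.63)².
n₁ = 1.667 × 44.89 = 74.8.
Round up: n₁ = 75, giving n₂ = ⌈1.5 × 75⌉ = ⌈112.5⌉ = 113.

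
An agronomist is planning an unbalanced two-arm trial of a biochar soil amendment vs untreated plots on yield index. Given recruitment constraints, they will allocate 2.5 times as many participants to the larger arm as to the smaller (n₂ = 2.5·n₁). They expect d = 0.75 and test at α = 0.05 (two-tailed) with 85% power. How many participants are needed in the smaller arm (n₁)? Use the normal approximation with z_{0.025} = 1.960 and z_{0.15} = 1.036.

With allocation ratio k = n₂/n₁ = 2.5, Var(x̄₁−x̄₂) = σ²(1/n₁ + 1/(k·n₁)) = σ²·(k+1)/(k·n₁).
So n₁ = (1 + 1/k)·((z_{α/2} + z_β)/d)² = 1.400 × (2.996/0.75)².
n₁ = 1.400 × 15.96 = 22.3.
Round up: n₁ = 23, giving n₂ = ⌈2.5 × 23⌉ = ⌈57.5⌉ = 58.

n₁ = 23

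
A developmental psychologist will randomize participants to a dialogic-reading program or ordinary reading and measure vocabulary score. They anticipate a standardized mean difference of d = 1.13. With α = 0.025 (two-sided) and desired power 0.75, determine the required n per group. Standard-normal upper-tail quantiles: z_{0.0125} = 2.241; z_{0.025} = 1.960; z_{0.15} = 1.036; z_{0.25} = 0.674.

For two independent groups with equal n: n = 2·((z_{α/2} + z_β) / d)².
z_{α/2} + z_β = 2.241 + 0.674 = 2.915.
n = 2 × (2.915 / 1.13)² = 2 × 2.580² = 2 × 6.65 = 13.3.
Round up to the next whole participant.

n = 14 per group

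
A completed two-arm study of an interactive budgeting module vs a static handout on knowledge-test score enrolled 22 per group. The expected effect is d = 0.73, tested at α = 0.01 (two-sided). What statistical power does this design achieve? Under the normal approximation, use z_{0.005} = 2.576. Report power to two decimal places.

power ≈ 0.44

For two equal groups, power = Φ(d·√(n/2) − z_{α/2}).
d·√(n/2) = 0.73 × √(22/2) = 0.73 × 3.317 = 2.421.
z_β = 2.421 − 2.576 = -0.155.
Power = Φ(-0.155) = 0.438.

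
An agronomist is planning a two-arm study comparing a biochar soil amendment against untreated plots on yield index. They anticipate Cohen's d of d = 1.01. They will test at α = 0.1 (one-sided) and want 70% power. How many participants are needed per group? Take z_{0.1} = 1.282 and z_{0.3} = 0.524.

For two independent groups with equal n: n = 2·((z_{α} + z_β) / d)².
z_{α} + z_β = 1.282 + 0.524 = 1.806.
n = 2 × (1.806 / 1.01)² = 2 × 1.788² = 2 × 3.20 = 6.4.
Round up to the next whole participant.

n = 7 per group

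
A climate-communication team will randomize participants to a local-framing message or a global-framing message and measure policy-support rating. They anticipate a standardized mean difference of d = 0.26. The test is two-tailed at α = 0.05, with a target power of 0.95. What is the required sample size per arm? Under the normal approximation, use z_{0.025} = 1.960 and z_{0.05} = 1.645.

For two independent groups with equal n: n = 2·((z_{α/2} + z_β) / d)².
z_{α/2} + z_β = 1.960 + 1.645 = 3.605.
n = 2 × (3.605 / 0.26)² = 2 × 13.865² = 2 × 192.25 = 384.5.
Round up to the next whole participant.

n = 385 per group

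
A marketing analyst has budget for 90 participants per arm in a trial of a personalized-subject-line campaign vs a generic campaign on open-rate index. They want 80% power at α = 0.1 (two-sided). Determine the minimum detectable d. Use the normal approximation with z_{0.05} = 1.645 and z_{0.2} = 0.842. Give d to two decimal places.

d_min ≈ 0.37

For two independent groups of n = 90 each: d_min = (z_{α/2} + z_β)·√(2/n).
z-sum = 1.645 + 0.842 = 2.487.
d_min = 2.487 × √(2/90) = 2.487 × 0.1491 = 0.371.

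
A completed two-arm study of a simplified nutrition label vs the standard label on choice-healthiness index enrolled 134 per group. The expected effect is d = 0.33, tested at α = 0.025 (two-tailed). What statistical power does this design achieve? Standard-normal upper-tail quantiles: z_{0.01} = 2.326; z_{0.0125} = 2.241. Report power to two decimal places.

For two equal groups, power = Φ(d·√(n/2) − z_{α/2}).
d·√(n/2) = 0.33 × √(134/2) = 0.33 × 8.185 = 2.701.
z_β = 2.701 − 2.241 = 0.460.
Power = Φ(0.460) = 0.677.

power ≈ 0.68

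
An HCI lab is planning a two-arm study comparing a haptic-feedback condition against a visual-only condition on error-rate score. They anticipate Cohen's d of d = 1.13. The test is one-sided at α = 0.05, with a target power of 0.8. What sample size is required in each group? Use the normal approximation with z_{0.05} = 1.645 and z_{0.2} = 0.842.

For two independent groups with equal n: n = 2·((z_{α} + z_β) / d)².
z_{α} + z_β = 1.645 + 0.842 = 2.487.
n = 2 × (2.487 / 1.13)² = 2 × 2.201² = 2 × 4.84 = 9.7.
Round up to the next whole participant.

n = 10 per group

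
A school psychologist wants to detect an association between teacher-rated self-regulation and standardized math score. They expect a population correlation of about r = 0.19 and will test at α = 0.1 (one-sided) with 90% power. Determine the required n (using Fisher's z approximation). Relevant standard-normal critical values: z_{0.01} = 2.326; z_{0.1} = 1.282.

Fisher's z: C = ½·ln((1+r)/(1−r)) = ½·ln(1.4691) = 0.1923.
n = ((z_{α} + z_β)/C)² + 3.
(1.282 + 1.282) / 0.1923 = 2.564 / 0.1923 = 13.333.
n = 13.333² + 3 = 177.78 + 3 = 180.8.
Round up.

n = 181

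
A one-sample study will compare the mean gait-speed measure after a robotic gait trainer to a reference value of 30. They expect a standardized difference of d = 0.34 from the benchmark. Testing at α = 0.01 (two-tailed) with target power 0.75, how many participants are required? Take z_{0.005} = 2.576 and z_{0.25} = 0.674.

For a one-sample test: n = ((z_{α/2} + z_β) / d)².
z_{α/2} + z_β = 2.576 + 0.674 = 3.250.
n = (3.250 / 0.34)² = 9.559² = 91.37.
Round up.

n = 92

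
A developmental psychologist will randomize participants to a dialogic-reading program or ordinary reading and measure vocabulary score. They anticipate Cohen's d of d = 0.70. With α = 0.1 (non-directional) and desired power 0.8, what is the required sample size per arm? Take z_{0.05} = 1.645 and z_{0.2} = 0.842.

n = 26 per group

For two independent groups with equal n: n = 2·((z_{α/2} + z_β) / d)².
z_{α/2} + z_β = 1.645 + 0.842 = 2.487.
n = 2 × (2.487 / 0.70)² = 2 × 3.553² = 2 × 12.62 = 25.2.
Round up to the next whole participant.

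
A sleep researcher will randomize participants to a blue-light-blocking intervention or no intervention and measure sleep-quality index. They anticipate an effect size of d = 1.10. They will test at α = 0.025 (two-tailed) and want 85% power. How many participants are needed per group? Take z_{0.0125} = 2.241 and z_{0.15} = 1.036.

n = 18 per group

For two independent groups with equal n: n = 2·((z_{α/2} + z_β) / d)².
z_{α/2} + z_β = 2.241 + 1.036 = 3.277.
n = 2 × (3.277 / 1.10)² = 2 × 2.979² = 2 × 8.87 = 17.7.
Round up to the next whole participant.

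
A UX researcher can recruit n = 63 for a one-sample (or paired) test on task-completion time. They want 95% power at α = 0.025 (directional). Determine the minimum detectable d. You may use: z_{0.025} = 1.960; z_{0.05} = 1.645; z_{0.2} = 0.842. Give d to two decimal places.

d_min ≈ 0.45

For a single sample (or paired design) of n = 63: d_min = (z_{α} + z_β)/√n.
z-sum = 1.960 + 1.645 = 3.605.
d_min = 3.605 / √63 = 3.605 / 7.937 = 0.454.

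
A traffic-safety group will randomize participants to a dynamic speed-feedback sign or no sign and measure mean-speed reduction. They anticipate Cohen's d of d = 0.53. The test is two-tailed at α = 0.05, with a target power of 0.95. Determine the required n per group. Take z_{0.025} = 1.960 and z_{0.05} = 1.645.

n = 93 per group

For two independent groups with equal n: n = 2·((z_{α/2} + z_β) / d)².
z_{α/2} + z_β = 1.960 + 1.645 = 3.605.
n = 2 × (3.605 / 0.53)² = 2 × 6.802² = 2 × 46.27 = 92.5.
Round up to the next whole participant.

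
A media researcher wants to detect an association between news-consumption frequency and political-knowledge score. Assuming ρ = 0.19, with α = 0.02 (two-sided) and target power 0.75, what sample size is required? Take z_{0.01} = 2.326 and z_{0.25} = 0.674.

Fisher's z: C = ½·ln((1+r)/(1−r)) = ½·ln(1.4691) = 0.1923.
n = ((z_{α/2} + z_β)/C)² + 3.
(2.326 + 0.674) / 0.1923 = 3.000 / 0.1923 = 15.601.
n = 15.601² + 3 = 243.38 + 3 = 246.4.
Round up.

n = 247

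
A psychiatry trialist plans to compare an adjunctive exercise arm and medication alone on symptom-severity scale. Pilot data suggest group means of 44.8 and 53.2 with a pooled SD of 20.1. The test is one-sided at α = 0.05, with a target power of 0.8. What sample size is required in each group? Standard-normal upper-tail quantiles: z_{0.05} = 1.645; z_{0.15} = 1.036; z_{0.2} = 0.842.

n = 71 per group

Cohen's d = |M₁ − M₂| / SD_pooled = |44.8 − 53.2| / 20.1 = 8.4 / 20.1 = 0.418.
For two independent groups with equal n: n = 2·((z_{α} + z_β) / d)².
z_{α} + z_β = 1.645 + 0.842 = 2.487.
n = 2 × (2.487 / 0.418)² = 2 × 5.950² = 2 × 35.40 = 70.8.
Round up to the next whole participant.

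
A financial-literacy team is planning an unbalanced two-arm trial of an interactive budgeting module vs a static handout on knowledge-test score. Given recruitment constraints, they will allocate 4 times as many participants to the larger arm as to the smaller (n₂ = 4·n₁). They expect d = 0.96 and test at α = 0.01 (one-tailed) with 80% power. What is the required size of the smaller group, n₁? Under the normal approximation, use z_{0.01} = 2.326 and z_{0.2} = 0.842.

With allocation ratio k = n₂/n₁ = 4, Var(x̄₁−x̄₂) = σ²(1/n₁ + 1/(k·n₁)) = σ²·(k+1)/(k·n₁).
So n₁ = (1 + 1/k)·((z_{α} + z_β)/d)² = 1.250 × (3.168/0.96)².
n₁ = 1.250 × 10.89 = 13.6.
Round up: n₁ = 14, giving n₂ = 4 × 14 = 56.

n₁ = 14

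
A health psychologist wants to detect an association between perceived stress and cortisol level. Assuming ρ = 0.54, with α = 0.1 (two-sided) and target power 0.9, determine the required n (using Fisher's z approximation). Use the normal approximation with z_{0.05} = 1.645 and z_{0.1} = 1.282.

Fisher's z: C = ½·ln((1+r)/(1−r)) = ½·ln(3.3478) = 0.6042.
n = ((z_{α/2} + z_β)/C)² + 3.
(1.645 + 1.282) / 0.6042 = 2.927 / 0.6042 = 4.844.
n = 4.844² + 3 = 23.47 + 3 = 26.5.
Round up.

n = 27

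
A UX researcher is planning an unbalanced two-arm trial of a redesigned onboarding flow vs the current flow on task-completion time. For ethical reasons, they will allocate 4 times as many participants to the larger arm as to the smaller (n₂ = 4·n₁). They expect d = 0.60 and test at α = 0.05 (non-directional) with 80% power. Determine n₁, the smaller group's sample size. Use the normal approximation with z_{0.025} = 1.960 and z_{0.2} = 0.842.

With allocation ratio k = n₂/n₁ = 4, Var(x̄₁−x̄₂) = σ²(1/n₁ + 1/(k·n₁)) = σ²·(k+1)/(k·n₁).
So n₁ = (1 + 1/k)·((z_{α/2} + z_β)/d)² = 1.250 × (2.802/0.60)².
n₁ = 1.250 × 21.81 = 27.3.
Round up: n₁ = 28, giving n₂ = 4 × 28 = 112.

n₁ = 28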